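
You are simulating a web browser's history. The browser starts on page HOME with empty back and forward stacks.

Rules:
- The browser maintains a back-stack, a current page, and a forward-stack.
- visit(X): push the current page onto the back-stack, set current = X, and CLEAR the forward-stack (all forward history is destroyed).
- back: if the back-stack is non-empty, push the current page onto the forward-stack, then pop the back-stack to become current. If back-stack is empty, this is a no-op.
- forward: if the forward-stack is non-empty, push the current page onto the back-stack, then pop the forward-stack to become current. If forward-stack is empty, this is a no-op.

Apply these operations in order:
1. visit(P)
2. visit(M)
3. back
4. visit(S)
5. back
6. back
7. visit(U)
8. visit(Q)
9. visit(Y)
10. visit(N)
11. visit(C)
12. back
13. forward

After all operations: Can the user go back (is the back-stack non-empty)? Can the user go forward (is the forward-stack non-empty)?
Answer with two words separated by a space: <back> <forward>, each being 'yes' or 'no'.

After 1 (visit(P)): cur=P back=1 fwd=0
After 2 (visit(M)): cur=M back=2 fwd=0
After 3 (back): cur=P back=1 fwd=1
After 4 (visit(S)): cur=S back=2 fwd=0
After 5 (back): cur=P back=1 fwd=1
After 6 (back): cur=HOME back=0 fwd=2
After 7 (visit(U)): cur=U back=1 fwd=0
After 8 (visit(Q)): cur=Q back=2 fwd=0
After 9 (visit(Y)): cur=Y back=3 fwd=0
After 10 (visit(N)): cur=N back=4 fwd=0
After 11 (visit(C)): cur=C back=5 fwd=0
After 12 (back): cur=N back=4 fwd=1
After 13 (forward): cur=C back=5 fwd=0

Answer: yes no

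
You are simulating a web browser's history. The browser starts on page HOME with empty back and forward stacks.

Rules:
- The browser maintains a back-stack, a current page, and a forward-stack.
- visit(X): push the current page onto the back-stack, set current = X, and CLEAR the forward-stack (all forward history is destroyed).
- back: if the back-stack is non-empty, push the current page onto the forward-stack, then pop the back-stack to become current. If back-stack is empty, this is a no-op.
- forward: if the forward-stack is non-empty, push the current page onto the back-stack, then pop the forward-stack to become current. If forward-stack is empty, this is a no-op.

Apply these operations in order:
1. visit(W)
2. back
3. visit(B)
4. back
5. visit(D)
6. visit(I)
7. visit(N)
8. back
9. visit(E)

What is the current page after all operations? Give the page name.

After 1 (visit(W)): cur=W back=1 fwd=0
After 2 (back): cur=HOME back=0 fwd=1
After 3 (visit(B)): cur=B back=1 fwd=0
After 4 (back): cur=HOME back=0 fwd=1
After 5 (visit(D)): cur=D back=1 fwd=0
After 6 (visit(I)): cur=I back=2 fwd=0
After 7 (visit(N)): cur=N back=3 fwd=0
After 8 (back): cur=I back=2 fwd=1
After 9 (visit(E)): cur=E back=3 fwd=0

Answer: E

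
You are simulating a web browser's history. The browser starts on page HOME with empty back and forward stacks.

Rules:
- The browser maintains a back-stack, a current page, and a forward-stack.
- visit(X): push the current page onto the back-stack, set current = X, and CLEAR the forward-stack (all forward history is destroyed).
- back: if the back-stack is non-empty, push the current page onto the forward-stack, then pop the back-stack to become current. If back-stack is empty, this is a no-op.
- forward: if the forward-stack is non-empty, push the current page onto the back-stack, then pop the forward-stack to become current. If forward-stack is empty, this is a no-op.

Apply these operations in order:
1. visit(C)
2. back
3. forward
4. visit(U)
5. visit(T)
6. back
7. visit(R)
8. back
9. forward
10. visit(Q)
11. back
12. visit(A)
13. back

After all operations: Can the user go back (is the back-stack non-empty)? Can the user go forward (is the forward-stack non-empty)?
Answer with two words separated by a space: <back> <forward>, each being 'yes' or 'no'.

Answer: yes yes

Derivation:
After 1 (visit(C)): cur=C back=1 fwd=0
After 2 (back): cur=HOME back=0 fwd=1
After 3 (forward): cur=C back=1 fwd=0
After 4 (visit(U)): cur=U back=2 fwd=0
After 5 (visit(T)): cur=T back=3 fwd=0
After 6 (back): cur=U back=2 fwd=1
After 7 (visit(R)): cur=R back=3 fwd=0
After 8 (back): cur=U back=2 fwd=1
After 9 (forward): cur=R back=3 fwd=0
After 10 (visit(Q)): cur=Q back=4 fwd=0
After 11 (back): cur=R back=3 fwd=1
After 12 (visit(A)): cur=A back=4 fwd=0
After 13 (back): cur=R back=3 fwd=1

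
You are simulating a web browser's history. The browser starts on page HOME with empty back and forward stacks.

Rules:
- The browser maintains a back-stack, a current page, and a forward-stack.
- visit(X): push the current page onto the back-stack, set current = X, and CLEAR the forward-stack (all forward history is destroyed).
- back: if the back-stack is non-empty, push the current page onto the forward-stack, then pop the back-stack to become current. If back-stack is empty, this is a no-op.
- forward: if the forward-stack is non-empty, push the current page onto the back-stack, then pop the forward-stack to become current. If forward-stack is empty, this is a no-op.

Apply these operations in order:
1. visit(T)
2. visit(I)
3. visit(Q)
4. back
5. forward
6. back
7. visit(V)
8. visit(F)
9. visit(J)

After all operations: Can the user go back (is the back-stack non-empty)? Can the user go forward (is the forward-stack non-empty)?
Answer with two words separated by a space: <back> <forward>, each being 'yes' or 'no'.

After 1 (visit(T)): cur=T back=1 fwd=0
After 2 (visit(I)): cur=I back=2 fwd=0
After 3 (visit(Q)): cur=Q back=3 fwd=0
After 4 (back): cur=I back=2 fwd=1
After 5 (forward): cur=Q back=3 fwd=0
After 6 (back): cur=I back=2 fwd=1
After 7 (visit(V)): cur=V back=3 fwd=0
After 8 (visit(F)): cur=F back=4 fwd=0
After 9 (visit(J)): cur=J back=5 fwd=0

Answer: yes no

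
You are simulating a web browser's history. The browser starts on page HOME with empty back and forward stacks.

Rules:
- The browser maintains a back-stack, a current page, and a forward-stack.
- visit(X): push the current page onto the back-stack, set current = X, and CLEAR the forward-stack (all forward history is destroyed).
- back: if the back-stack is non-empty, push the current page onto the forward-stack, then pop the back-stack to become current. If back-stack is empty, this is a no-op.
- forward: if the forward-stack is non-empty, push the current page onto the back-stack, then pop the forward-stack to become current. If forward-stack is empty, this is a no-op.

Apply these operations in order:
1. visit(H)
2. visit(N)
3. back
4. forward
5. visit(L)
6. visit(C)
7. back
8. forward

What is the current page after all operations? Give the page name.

Answer: C

Derivation:
After 1 (visit(H)): cur=H back=1 fwd=0
After 2 (visit(N)): cur=N back=2 fwd=0
After 3 (back): cur=H back=1 fwd=1
After 4 (forward): cur=N back=2 fwd=0
After 5 (visit(L)): cur=L back=3 fwd=0
After 6 (visit(C)): cur=C back=4 fwd=0
After 7 (back): cur=L back=3 fwd=1
After 8 (forward): cur=C back=4 fwd=0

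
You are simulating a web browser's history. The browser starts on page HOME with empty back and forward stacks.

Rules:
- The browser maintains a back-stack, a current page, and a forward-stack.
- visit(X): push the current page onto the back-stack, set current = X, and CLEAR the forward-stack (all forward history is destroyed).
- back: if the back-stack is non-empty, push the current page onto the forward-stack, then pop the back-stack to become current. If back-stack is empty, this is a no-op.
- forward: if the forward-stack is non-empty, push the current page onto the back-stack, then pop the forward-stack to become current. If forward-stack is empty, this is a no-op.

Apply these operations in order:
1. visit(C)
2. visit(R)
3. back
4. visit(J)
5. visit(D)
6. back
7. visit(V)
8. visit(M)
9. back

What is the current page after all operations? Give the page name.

After 1 (visit(C)): cur=C back=1 fwd=0
After 2 (visit(R)): cur=R back=2 fwd=0
After 3 (back): cur=C back=1 fwd=1
After 4 (visit(J)): cur=J back=2 fwd=0
After 5 (visit(D)): cur=D back=3 fwd=0
After 6 (back): cur=J back=2 fwd=1
After 7 (visit(V)): cur=V back=3 fwd=0
After 8 (visit(M)): cur=M back=4 fwd=0
After 9 (back): cur=V back=3 fwd=1

Answer: V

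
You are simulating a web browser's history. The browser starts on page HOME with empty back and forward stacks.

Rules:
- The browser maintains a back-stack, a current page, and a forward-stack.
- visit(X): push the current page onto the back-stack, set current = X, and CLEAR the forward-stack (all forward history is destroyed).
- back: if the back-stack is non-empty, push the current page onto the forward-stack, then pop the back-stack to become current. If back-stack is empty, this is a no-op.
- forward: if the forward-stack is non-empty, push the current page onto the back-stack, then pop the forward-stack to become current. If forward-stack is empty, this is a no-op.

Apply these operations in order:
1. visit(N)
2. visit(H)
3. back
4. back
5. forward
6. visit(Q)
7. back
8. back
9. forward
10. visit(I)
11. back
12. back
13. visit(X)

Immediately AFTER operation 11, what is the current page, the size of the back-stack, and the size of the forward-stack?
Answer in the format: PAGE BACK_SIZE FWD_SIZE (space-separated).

After 1 (visit(N)): cur=N back=1 fwd=0
After 2 (visit(H)): cur=H back=2 fwd=0
After 3 (back): cur=N back=1 fwd=1
After 4 (back): cur=HOME back=0 fwd=2
After 5 (forward): cur=N back=1 fwd=1
After 6 (visit(Q)): cur=Q back=2 fwd=0
After 7 (back): cur=N back=1 fwd=1
After 8 (back): cur=HOME back=0 fwd=2
After 9 (forward): cur=N back=1 fwd=1
After 10 (visit(I)): cur=I back=2 fwd=0
After 11 (back): cur=N back=1 fwd=1

N 1 1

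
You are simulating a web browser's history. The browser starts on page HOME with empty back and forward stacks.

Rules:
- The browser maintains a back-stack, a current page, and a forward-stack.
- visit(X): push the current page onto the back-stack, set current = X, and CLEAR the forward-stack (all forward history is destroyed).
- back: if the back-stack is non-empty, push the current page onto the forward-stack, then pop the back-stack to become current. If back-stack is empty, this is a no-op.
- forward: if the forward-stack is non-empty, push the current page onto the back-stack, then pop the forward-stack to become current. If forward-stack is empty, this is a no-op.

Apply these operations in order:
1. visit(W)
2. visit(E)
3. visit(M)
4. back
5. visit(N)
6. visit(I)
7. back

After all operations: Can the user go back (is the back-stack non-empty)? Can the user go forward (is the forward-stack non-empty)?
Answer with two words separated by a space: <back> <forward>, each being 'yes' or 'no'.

Answer: yes yes

Derivation:
After 1 (visit(W)): cur=W back=1 fwd=0
After 2 (visit(E)): cur=E back=2 fwd=0
After 3 (visit(M)): cur=M back=3 fwd=0
After 4 (back): cur=E back=2 fwd=1
After 5 (visit(N)): cur=N back=3 fwd=0
After 6 (visit(I)): cur=I back=4 fwd=0
After 7 (back): cur=N back=3 fwd=1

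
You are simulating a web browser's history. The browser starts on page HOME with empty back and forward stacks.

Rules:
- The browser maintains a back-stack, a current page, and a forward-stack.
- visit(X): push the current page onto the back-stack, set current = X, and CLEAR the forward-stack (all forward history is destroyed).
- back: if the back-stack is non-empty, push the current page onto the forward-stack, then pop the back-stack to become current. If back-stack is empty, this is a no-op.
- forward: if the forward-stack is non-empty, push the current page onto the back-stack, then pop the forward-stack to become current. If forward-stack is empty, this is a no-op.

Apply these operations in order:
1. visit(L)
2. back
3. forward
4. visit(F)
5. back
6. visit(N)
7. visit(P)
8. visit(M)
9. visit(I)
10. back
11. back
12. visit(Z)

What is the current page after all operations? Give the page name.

After 1 (visit(L)): cur=L back=1 fwd=0
After 2 (back): cur=HOME back=0 fwd=1
After 3 (forward): cur=L back=1 fwd=0
After 4 (visit(F)): cur=F back=2 fwd=0
After 5 (back): cur=L back=1 fwd=1
After 6 (visit(N)): cur=N back=2 fwd=0
After 7 (visit(P)): cur=P back=3 fwd=0
After 8 (visit(M)): cur=M back=4 fwd=0
After 9 (visit(I)): cur=I back=5 fwd=0
After 10 (back): cur=M back=4 fwd=1
After 11 (back): cur=P back=3 fwd=2
After 12 (visit(Z)): cur=Z back=4 fwd=0

Answer: Z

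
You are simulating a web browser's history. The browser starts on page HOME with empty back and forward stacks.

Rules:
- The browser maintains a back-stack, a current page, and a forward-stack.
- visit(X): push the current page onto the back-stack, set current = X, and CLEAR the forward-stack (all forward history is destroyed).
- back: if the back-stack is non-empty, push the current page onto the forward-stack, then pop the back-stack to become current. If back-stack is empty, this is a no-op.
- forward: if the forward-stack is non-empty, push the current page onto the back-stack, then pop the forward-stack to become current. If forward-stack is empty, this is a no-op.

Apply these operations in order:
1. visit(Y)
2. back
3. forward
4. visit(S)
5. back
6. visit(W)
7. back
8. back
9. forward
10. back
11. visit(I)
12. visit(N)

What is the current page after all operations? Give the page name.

After 1 (visit(Y)): cur=Y back=1 fwd=0
After 2 (back): cur=HOME back=0 fwd=1
After 3 (forward): cur=Y back=1 fwd=0
After 4 (visit(S)): cur=S back=2 fwd=0
After 5 (back): cur=Y back=1 fwd=1
After 6 (visit(W)): cur=W back=2 fwd=0
After 7 (back): cur=Y back=1 fwd=1
After 8 (back): cur=HOME back=0 fwd=2
After 9 (forward): cur=Y back=1 fwd=1
After 10 (back): cur=HOME back=0 fwd=2
After 11 (visit(I)): cur=I back=1 fwd=0
After 12 (visit(N)): cur=N back=2 fwd=0

Answer: N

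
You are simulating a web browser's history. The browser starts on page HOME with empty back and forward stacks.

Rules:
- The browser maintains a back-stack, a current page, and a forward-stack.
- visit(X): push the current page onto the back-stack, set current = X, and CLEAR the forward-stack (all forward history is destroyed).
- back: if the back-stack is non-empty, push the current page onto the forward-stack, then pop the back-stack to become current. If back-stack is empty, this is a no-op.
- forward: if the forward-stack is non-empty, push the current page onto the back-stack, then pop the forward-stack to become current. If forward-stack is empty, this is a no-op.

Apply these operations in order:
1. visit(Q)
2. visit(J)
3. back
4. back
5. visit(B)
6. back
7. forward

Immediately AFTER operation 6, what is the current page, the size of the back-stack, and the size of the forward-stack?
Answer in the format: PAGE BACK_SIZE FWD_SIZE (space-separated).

After 1 (visit(Q)): cur=Q back=1 fwd=0
After 2 (visit(J)): cur=J back=2 fwd=0
After 3 (back): cur=Q back=1 fwd=1
After 4 (back): cur=HOME back=0 fwd=2
After 5 (visit(B)): cur=B back=1 fwd=0
After 6 (back): cur=HOME back=0 fwd=1

HOME 0 1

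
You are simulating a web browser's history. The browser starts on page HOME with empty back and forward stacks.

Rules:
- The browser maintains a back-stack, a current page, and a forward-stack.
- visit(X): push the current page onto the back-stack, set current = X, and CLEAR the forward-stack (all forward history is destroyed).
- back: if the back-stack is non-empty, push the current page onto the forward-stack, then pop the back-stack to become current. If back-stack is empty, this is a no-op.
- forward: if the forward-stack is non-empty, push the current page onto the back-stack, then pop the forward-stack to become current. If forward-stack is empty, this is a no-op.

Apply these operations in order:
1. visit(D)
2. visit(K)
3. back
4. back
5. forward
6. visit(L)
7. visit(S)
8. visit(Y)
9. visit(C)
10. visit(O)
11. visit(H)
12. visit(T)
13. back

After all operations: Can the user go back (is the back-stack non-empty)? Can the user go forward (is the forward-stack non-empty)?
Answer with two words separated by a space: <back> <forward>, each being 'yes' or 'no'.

After 1 (visit(D)): cur=D back=1 fwd=0
After 2 (visit(K)): cur=K back=2 fwd=0
After 3 (back): cur=D back=1 fwd=1
After 4 (back): cur=HOME back=0 fwd=2
After 5 (forward): cur=D back=1 fwd=1
After 6 (visit(L)): cur=L back=2 fwd=0
After 7 (visit(S)): cur=S back=3 fwd=0
After 8 (visit(Y)): cur=Y back=4 fwd=0
After 9 (visit(C)): cur=C back=5 fwd=0
After 10 (visit(O)): cur=O back=6 fwd=0
After 11 (visit(H)): cur=H back=7 fwd=0
After 12 (visit(T)): cur=T back=8 fwd=0
After 13 (back): cur=H back=7 fwd=1

Answer: yes yes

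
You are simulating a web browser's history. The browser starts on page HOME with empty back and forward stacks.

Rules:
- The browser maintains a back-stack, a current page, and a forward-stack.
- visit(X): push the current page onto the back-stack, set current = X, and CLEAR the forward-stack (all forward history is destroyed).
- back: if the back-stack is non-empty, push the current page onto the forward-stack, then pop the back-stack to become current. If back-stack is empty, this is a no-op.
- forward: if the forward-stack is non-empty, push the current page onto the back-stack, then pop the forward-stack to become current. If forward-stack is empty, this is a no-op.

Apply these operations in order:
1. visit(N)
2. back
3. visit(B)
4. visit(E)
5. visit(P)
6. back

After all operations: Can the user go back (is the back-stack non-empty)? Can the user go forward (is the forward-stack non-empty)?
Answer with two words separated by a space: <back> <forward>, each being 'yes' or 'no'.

After 1 (visit(N)): cur=N back=1 fwd=0
After 2 (back): cur=HOME back=0 fwd=1
After 3 (visit(B)): cur=B back=1 fwd=0
After 4 (visit(E)): cur=E back=2 fwd=0
After 5 (visit(P)): cur=P back=3 fwd=0
After 6 (back): cur=E back=2 fwd=1

Answer: yes yes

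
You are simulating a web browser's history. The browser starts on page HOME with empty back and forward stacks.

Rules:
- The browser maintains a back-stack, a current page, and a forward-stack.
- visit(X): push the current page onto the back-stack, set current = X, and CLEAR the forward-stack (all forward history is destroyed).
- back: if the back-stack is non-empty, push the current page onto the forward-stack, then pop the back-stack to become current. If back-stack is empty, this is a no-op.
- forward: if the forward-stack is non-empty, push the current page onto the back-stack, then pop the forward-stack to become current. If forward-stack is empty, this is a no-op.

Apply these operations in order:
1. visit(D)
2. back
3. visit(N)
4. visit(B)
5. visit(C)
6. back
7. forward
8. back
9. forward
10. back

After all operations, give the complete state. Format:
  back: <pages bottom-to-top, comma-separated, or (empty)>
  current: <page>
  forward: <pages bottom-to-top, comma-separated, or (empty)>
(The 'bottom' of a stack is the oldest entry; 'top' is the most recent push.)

Answer: back: HOME,N
current: B
forward: C

Derivation:
After 1 (visit(D)): cur=D back=1 fwd=0
After 2 (back): cur=HOME back=0 fwd=1
After 3 (visit(N)): cur=N back=1 fwd=0
After 4 (visit(B)): cur=B back=2 fwd=0
After 5 (visit(C)): cur=C back=3 fwd=0
After 6 (back): cur=B back=2 fwd=1
After 7 (forward): cur=C back=3 fwd=0
After 8 (back): cur=B back=2 fwd=1
After 9 (forward): cur=C back=3 fwd=0
After 10 (back): cur=B back=2 fwd=1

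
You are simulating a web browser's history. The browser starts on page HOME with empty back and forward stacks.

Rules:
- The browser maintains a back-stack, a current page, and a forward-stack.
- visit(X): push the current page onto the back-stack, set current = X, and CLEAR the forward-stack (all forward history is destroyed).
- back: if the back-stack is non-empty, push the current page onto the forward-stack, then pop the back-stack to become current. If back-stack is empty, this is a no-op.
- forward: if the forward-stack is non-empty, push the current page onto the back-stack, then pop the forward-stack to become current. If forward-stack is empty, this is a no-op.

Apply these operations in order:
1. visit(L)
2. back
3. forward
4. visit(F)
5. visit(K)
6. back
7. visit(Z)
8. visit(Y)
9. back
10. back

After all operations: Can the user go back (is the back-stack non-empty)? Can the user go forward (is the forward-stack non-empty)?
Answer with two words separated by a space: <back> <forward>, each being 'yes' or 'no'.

After 1 (visit(L)): cur=L back=1 fwd=0
After 2 (back): cur=HOME back=0 fwd=1
After 3 (forward): cur=L back=1 fwd=0
After 4 (visit(F)): cur=F back=2 fwd=0
After 5 (visit(K)): cur=K back=3 fwd=0
After 6 (back): cur=F back=2 fwd=1
After 7 (visit(Z)): cur=Z back=3 fwd=0
After 8 (visit(Y)): cur=Y back=4 fwd=0
After 9 (back): cur=Z back=3 fwd=1
After 10 (back): cur=F back=2 fwd=2

Answer: yes yes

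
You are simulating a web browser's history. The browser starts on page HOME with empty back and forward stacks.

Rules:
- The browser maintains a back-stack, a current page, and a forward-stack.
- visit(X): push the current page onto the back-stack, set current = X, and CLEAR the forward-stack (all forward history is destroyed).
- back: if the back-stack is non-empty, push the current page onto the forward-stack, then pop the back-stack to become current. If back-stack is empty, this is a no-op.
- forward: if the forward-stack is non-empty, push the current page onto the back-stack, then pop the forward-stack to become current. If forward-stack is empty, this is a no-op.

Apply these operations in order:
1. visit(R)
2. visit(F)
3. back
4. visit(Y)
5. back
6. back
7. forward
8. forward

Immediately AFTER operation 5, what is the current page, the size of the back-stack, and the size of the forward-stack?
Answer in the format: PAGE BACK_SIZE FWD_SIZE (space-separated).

After 1 (visit(R)): cur=R back=1 fwd=0
After 2 (visit(F)): cur=F back=2 fwd=0
After 3 (back): cur=R back=1 fwd=1
After 4 (visit(Y)): cur=Y back=2 fwd=0
After 5 (back): cur=R back=1 fwd=1

R 1 1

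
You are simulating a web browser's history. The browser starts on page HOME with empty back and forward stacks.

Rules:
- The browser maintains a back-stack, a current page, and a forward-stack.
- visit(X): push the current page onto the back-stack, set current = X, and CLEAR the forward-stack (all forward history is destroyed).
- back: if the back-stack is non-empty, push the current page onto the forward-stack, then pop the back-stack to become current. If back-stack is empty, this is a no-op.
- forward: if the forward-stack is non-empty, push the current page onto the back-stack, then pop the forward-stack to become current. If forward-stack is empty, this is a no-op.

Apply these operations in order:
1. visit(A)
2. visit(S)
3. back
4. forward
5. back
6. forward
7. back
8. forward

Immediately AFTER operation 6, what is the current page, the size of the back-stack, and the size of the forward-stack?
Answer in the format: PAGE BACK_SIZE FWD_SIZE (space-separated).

After 1 (visit(A)): cur=A back=1 fwd=0
After 2 (visit(S)): cur=S back=2 fwd=0
After 3 (back): cur=A back=1 fwd=1
After 4 (forward): cur=S back=2 fwd=0
After 5 (back): cur=A back=1 fwd=1
After 6 (forward): cur=S back=2 fwd=0

S 2 0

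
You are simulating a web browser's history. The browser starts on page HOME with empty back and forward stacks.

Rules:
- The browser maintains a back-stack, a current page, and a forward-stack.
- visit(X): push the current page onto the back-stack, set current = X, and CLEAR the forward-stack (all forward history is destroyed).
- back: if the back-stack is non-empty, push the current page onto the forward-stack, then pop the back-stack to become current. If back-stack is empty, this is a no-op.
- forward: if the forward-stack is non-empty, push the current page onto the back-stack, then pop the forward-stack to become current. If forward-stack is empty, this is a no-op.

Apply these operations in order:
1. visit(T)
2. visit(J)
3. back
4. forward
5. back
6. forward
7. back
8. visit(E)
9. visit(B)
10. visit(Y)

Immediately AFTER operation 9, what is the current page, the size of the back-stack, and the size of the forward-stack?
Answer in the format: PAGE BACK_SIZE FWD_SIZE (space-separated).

After 1 (visit(T)): cur=T back=1 fwd=0
After 2 (visit(J)): cur=J back=2 fwd=0
After 3 (back): cur=T back=1 fwd=1
After 4 (forward): cur=J back=2 fwd=0
After 5 (back): cur=T back=1 fwd=1
After 6 (forward): cur=J back=2 fwd=0
After 7 (back): cur=T back=1 fwd=1
After 8 (visit(E)): cur=E back=2 fwd=0
After 9 (visit(B)): cur=B back=3 fwd=0

B 3 0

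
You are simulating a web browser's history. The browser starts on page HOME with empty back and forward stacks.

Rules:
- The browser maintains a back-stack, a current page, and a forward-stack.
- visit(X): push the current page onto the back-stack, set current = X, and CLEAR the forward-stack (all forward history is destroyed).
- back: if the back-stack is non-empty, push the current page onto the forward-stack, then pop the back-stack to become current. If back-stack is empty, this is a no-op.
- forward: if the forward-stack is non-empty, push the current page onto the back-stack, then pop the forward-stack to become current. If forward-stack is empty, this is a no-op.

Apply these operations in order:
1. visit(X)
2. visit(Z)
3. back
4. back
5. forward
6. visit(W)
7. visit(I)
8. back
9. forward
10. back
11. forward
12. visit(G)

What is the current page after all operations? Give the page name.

Answer: G

Derivation:
After 1 (visit(X)): cur=X back=1 fwd=0
After 2 (visit(Z)): cur=Z back=2 fwd=0
After 3 (back): cur=X back=1 fwd=1
After 4 (back): cur=HOME back=0 fwd=2
After 5 (forward): cur=X back=1 fwd=1
After 6 (visit(W)): cur=W back=2 fwd=0
After 7 (visit(I)): cur=I back=3 fwd=0
After 8 (back): cur=W back=2 fwd=1
After 9 (forward): cur=I back=3 fwd=0
After 10 (back): cur=W back=2 fwd=1
After 11 (forward): cur=I back=3 fwd=0
After 12 (visit(G)): cur=G back=4 fwd=0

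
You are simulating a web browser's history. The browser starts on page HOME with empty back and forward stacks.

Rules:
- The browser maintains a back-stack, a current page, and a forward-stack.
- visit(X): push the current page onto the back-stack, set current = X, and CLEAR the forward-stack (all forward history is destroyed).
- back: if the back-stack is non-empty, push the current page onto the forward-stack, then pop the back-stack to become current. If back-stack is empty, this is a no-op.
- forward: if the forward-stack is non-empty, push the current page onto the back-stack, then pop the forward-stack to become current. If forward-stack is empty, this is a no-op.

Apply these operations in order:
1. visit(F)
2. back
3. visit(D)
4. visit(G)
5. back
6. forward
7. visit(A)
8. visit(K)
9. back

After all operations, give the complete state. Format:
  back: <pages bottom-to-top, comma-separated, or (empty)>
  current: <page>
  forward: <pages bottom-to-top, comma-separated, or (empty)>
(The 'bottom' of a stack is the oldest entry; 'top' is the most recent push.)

Answer: back: HOME,D,G
current: A
forward: K

Derivation:
After 1 (visit(F)): cur=F back=1 fwd=0
After 2 (back): cur=HOME back=0 fwd=1
After 3 (visit(D)): cur=D back=1 fwd=0
After 4 (visit(G)): cur=G back=2 fwd=0
After 5 (back): cur=D back=1 fwd=1
After 6 (forward): cur=G back=2 fwd=0
After 7 (visit(A)): cur=A back=3 fwd=0
After 8 (visit(K)): cur=K back=4 fwd=0
After 9 (back): cur=A back=3 fwd=1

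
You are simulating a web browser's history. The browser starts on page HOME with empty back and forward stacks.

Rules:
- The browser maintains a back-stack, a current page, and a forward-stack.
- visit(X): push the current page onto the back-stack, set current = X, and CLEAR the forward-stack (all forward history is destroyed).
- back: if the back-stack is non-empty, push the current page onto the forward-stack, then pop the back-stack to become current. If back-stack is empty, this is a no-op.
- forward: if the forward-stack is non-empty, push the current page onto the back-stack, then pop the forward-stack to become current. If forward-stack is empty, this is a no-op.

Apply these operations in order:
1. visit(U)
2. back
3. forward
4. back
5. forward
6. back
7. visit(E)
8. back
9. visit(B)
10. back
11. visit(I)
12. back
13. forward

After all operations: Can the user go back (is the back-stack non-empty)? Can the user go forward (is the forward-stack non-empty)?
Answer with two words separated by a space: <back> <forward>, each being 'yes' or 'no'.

Answer: yes no

Derivation:
After 1 (visit(U)): cur=U back=1 fwd=0
After 2 (back): cur=HOME back=0 fwd=1
After 3 (forward): cur=U back=1 fwd=0
After 4 (back): cur=HOME back=0 fwd=1
After 5 (forward): cur=U back=1 fwd=0
After 6 (back): cur=HOME back=0 fwd=1
After 7 (visit(E)): cur=E back=1 fwd=0
After 8 (back): cur=HOME back=0 fwd=1
After 9 (visit(B)): cur=B back=1 fwd=0
After 10 (back): cur=HOME back=0 fwd=1
After 11 (visit(I)): cur=I back=1 fwd=0
After 12 (back): cur=HOME back=0 fwd=1
After 13 (forward): cur=I back=1 fwd=0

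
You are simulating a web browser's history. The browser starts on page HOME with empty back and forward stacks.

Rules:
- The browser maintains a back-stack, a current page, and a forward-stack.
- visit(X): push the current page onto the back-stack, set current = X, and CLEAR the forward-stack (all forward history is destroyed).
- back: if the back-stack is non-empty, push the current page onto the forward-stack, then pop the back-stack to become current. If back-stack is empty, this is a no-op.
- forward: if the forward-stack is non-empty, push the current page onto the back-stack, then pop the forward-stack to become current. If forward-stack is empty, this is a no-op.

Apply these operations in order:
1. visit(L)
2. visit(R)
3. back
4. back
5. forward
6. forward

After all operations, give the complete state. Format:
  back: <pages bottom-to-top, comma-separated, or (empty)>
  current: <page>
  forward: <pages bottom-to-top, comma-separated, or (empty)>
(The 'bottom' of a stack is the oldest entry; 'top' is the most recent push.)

After 1 (visit(L)): cur=L back=1 fwd=0
After 2 (visit(R)): cur=R back=2 fwd=0
After 3 (back): cur=L back=1 fwd=1
After 4 (back): cur=HOME back=0 fwd=2
After 5 (forward): cur=L back=1 fwd=1
After 6 (forward): cur=R back=2 fwd=0

Answer: back: HOME,L
current: R
forward: (empty)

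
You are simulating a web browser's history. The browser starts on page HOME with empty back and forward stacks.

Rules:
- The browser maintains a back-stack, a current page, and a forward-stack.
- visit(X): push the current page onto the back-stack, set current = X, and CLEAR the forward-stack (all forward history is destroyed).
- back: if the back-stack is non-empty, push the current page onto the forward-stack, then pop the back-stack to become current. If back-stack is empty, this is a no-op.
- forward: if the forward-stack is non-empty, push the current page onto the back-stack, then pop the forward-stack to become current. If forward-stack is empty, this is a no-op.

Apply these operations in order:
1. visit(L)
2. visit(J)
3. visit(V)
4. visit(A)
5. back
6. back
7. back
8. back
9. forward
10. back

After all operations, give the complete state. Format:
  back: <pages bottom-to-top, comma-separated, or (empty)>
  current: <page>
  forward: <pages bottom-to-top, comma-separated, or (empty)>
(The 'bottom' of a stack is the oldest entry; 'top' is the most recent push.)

Answer: back: (empty)
current: HOME
forward: A,V,J,L

Derivation:
After 1 (visit(L)): cur=L back=1 fwd=0
After 2 (visit(J)): cur=J back=2 fwd=0
After 3 (visit(V)): cur=V back=3 fwd=0
After 4 (visit(A)): cur=A back=4 fwd=0
After 5 (back): cur=V back=3 fwd=1
After 6 (back): cur=J back=2 fwd=2
After 7 (back): cur=L back=1 fwd=3
After 8 (back): cur=HOME back=0 fwd=4
After 9 (forward): cur=L back=1 fwd=3
After 10 (back): cur=HOME back=0 fwd=4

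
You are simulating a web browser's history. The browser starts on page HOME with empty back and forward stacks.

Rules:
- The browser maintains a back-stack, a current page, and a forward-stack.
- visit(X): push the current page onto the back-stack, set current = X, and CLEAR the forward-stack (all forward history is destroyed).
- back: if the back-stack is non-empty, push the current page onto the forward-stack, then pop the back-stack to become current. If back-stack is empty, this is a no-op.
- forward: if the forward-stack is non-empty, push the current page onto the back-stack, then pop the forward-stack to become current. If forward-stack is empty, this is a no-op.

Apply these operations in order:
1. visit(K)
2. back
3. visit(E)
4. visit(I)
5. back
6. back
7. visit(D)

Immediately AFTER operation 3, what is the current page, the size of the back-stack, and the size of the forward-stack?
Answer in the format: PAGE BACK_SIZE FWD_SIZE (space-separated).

After 1 (visit(K)): cur=K back=1 fwd=0
After 2 (back): cur=HOME back=0 fwd=1
After 3 (visit(E)): cur=E back=1 fwd=0

E 1 0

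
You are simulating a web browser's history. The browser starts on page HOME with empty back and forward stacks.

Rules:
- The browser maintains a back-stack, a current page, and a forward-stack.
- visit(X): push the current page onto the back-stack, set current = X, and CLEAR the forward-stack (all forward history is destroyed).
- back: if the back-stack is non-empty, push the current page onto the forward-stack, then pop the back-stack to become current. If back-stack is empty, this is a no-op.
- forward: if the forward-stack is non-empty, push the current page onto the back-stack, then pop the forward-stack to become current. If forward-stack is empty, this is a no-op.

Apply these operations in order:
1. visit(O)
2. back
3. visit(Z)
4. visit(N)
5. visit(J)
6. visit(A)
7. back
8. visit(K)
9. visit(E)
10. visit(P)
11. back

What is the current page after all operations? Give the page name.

After 1 (visit(O)): cur=O back=1 fwd=0
After 2 (back): cur=HOME back=0 fwd=1
After 3 (visit(Z)): cur=Z back=1 fwd=0
After 4 (visit(N)): cur=N back=2 fwd=0
After 5 (visit(J)): cur=J back=3 fwd=0
After 6 (visit(A)): cur=A back=4 fwd=0
After 7 (back): cur=J back=3 fwd=1
After 8 (visit(K)): cur=K back=4 fwd=0
After 9 (visit(E)): cur=E back=5 fwd=0
After 10 (visit(P)): cur=P back=6 fwd=0
After 11 (back): cur=E back=5 fwd=1

Answer: E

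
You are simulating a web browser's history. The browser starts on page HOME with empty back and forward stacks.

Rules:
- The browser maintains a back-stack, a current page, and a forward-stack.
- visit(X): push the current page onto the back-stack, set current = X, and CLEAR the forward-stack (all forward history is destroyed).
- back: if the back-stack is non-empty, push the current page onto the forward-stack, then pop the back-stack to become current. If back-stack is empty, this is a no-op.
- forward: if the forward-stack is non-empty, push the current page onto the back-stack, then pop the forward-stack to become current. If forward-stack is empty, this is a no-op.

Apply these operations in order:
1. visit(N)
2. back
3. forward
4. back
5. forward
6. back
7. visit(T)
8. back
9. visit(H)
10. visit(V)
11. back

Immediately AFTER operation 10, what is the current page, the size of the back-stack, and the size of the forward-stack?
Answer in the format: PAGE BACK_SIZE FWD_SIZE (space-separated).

After 1 (visit(N)): cur=N back=1 fwd=0
After 2 (back): cur=HOME back=0 fwd=1
After 3 (forward): cur=N back=1 fwd=0
After 4 (back): cur=HOME back=0 fwd=1
After 5 (forward): cur=N back=1 fwd=0
After 6 (back): cur=HOME back=0 fwd=1
After 7 (visit(T)): cur=T back=1 fwd=0
After 8 (back): cur=HOME back=0 fwd=1
After 9 (visit(H)): cur=H back=1 fwd=0
After 10 (visit(V)): cur=V back=2 fwd=0

V 2 0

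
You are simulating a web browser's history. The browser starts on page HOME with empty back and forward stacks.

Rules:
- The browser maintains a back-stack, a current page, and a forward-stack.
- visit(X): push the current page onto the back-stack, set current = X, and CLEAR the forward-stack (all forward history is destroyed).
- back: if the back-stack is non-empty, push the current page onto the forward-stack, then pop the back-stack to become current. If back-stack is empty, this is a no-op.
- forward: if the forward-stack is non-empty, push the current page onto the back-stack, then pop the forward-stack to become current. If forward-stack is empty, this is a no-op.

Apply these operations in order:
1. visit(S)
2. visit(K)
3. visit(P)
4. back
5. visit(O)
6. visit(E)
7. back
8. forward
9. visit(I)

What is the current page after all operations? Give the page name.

Answer: I

Derivation:
After 1 (visit(S)): cur=S back=1 fwd=0
After 2 (visit(K)): cur=K back=2 fwd=0
After 3 (visit(P)): cur=P back=3 fwd=0
After 4 (back): cur=K back=2 fwd=1
After 5 (visit(O)): cur=O back=3 fwd=0
After 6 (visit(E)): cur=E back=4 fwd=0
After 7 (back): cur=O back=3 fwd=1
After 8 (forward): cur=E back=4 fwd=0
After 9 (visit(I)): cur=I back=5 fwd=0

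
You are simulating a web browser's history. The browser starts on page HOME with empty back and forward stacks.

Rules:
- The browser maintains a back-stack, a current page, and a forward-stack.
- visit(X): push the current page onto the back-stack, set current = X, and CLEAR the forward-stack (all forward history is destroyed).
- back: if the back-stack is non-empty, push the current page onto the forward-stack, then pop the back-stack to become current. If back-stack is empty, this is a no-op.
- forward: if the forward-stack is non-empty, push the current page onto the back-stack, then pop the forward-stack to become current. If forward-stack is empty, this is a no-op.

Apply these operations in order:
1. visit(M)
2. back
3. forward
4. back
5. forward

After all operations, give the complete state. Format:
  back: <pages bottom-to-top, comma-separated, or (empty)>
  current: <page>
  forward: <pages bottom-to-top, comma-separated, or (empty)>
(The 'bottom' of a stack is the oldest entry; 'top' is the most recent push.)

Answer: back: HOME
current: M
forward: (empty)

Derivation:
After 1 (visit(M)): cur=M back=1 fwd=0
After 2 (back): cur=HOME back=0 fwd=1
After 3 (forward): cur=M back=1 fwd=0
After 4 (back): cur=HOME back=0 fwd=1
After 5 (forward): cur=M back=1 fwd=0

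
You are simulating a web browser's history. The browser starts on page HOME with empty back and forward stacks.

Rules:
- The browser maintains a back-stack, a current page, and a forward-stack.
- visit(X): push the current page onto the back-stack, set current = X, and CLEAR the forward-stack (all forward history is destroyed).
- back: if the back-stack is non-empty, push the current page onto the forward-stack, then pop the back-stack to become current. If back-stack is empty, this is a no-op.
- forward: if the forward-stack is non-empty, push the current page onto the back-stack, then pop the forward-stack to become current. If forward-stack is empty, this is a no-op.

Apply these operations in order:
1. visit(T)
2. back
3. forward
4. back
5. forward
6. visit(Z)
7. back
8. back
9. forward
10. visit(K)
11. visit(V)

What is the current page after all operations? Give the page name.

Answer: V

Derivation:
After 1 (visit(T)): cur=T back=1 fwd=0
After 2 (back): cur=HOME back=0 fwd=1
After 3 (forward): cur=T back=1 fwd=0
After 4 (back): cur=HOME back=0 fwd=1
After 5 (forward): cur=T back=1 fwd=0
After 6 (visit(Z)): cur=Z back=2 fwd=0
After 7 (back): cur=T back=1 fwd=1
After 8 (back): cur=HOME back=0 fwd=2
After 9 (forward): cur=T back=1 fwd=1
After 10 (visit(K)): cur=K back=2 fwd=0
After 11 (visit(V)): cur=V back=3 fwd=0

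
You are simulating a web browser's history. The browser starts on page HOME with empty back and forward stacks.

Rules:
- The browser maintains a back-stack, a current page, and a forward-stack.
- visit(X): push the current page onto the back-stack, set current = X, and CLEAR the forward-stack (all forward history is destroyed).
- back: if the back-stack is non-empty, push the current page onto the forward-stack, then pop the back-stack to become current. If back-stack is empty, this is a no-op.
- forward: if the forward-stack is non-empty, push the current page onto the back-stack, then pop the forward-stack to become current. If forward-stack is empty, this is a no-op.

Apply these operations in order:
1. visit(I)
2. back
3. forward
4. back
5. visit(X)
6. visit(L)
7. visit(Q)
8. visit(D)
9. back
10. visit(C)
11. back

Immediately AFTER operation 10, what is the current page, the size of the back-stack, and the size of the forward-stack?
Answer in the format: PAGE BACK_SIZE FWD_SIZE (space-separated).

After 1 (visit(I)): cur=I back=1 fwd=0
After 2 (back): cur=HOME back=0 fwd=1
After 3 (forward): cur=I back=1 fwd=0
After 4 (back): cur=HOME back=0 fwd=1
After 5 (visit(X)): cur=X back=1 fwd=0
After 6 (visit(L)): cur=L back=2 fwd=0
After 7 (visit(Q)): cur=Q back=3 fwd=0
After 8 (visit(D)): cur=D back=4 fwd=0
After 9 (back): cur=Q back=3 fwd=1
After 10 (visit(C)): cur=C back=4 fwd=0

C 4 0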